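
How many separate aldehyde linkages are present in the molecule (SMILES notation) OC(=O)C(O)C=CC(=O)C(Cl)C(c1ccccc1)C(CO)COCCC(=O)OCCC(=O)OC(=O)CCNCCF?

0

Taking each segment in turn:
  HOOC: –COOH: carbonyl C bonded to –OH and C → carboxylic acid (the –OH is not a separate alcohol).
  CH(OH): –OH on an sp³ carbon → alcohol (secondary).
  CH=CH: C=C double bond → alkene.
  CO: –C(=O)– with carbon on both sides → ketone.
  CH(Cl): halogen on an sp³ carbon → alkyl halide.
  CH(C6H5): pendant –C6H5: benzene ring → arene.
  CH(CH2OH): pendant –CH2OH on an sp³ backbone C → alcohol.
  CH2OCH2: C–O–C with sp³ carbons on both sides and no adjacent C=O → ether.
  CH2COOCH2: –C(=O)–O–C with C on the carbonyl side → ester.
  CH2CO-O-COCH2: two acyl groups sharing one oxygen, –C(=O)–O–C(=O)– → anhydride.
  CH2NHCH2: C–N–C with sp³ carbons and no adjacent C=O → amine (secondary).
  CH2F: halogen on an sp³ carbon → alkyl halide.
No segment is a aldehyde: HOOC is carboxylic acid, not aldehyde; CO is ketone, not aldehyde; CH2COOCH2 is ester, not aldehyde. → 0.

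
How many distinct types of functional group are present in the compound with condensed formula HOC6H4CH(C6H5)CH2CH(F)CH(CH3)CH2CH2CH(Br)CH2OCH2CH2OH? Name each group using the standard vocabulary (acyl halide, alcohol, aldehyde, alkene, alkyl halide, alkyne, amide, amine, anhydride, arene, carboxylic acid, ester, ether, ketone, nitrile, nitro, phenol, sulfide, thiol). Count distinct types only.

–OH attached directly to an aromatic ring → phenol (not alcohol); the ring itself is an arene.
pendant –C6H5: benzene ring → arene.
halogen on an sp³ carbon → alkyl halide.
halogen on an sp³ carbon → alkyl halide.
C–O–C with sp³ carbons on both sides and no adjacent C=O → ether.
–OH on an sp³ carbon → alcohol.
Distinct types present: alcohol, alkyl halide, arene, ether, phenol.

5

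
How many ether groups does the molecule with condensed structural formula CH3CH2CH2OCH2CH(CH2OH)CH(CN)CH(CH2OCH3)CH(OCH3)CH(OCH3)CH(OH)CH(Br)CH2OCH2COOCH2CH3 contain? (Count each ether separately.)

Reading the structure from left to right:
  CH2OCH2: C–O–C with sp³ carbons on both sides and no adjacent C=O → ether.
  CH(CH2OH): pendant –CH2OH on an sp³ backbone C → alcohol.
  CH(CN): pendant –C≡N: nitrile.
  CH(CH2OCH3): pendant –CH2OCH3: C–O–C linkage → ether.
  CH(OCH3): pendant –OCH3: C–O–C with sp³ C, no adjacent C=O → ether.
  CH(OCH3): pendant –OCH3: C–O–C with sp³ C, no adjacent C=O → ether.
  CH(OH): –OH on an sp³ carbon → alcohol (secondary).
  CH(Br): halogen on an sp³ carbon → alkyl halide.
  CH2OCH2: C–O–C with sp³ carbons on both sides and no adjacent C=O → ether.
  COOCH2CH3: –C(=O)OCH2CH3: carbonyl C bonded to C and to –OEt → ester.
Ether appears at: CH2OCH2, CH(CH2OCH3), CH(OCH3), CH(OCH3), CH2OCH2 → 5.

5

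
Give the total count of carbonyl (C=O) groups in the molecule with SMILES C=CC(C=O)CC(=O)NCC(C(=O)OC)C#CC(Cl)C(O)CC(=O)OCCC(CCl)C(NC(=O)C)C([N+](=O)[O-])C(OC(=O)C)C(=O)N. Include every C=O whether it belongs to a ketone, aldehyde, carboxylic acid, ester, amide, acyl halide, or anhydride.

CH(CHO): aldehyde, 1 C=O (running total 1).
CH2CONHCH2: amide, 1 C=O (running total 2).
CH(COOCH3): ester, 1 C=O (running total 3).
CH2COOCH2: ester, 1 C=O (running total 4).
CH(NHCOCH3): amide, 1 C=O (running total 5).
CH(OCOCH3): ester, 1 C=O (running total 6).
CONH2: amide, 1 C=O (running total 7).

7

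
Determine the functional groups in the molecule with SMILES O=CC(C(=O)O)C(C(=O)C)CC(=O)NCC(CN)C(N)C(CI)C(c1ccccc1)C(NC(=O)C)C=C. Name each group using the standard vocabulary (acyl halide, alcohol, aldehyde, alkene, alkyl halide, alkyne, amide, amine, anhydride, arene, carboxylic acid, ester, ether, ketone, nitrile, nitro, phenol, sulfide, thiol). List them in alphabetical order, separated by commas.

Working along the chain:
  OHC: terminal –CHO: carbonyl C bonded to H and C → aldehyde.
  CH(COOH): pendant –COOH: carbonyl C bonded to C and –OH → carboxylic acid.
  CH(COCH3): pendant –COCH3: carbonyl C bonded to two carbons → ketone.
  CH2CONHCH2: –C(=O)–N– linkage → amide (the N is not an amine).
  CH(CH2NH2): pendant –CH2NH2: N on sp³ C, no adjacent C=O → amine.
  CH(NH2): –NH2 on an sp³ carbon with no adjacent C=O → amine.
  CH(CH2I): pendant –CH2X: halogen on sp³ carbon → alkyl halide.
  CH(C6H5): pendant –C6H5: benzene ring → arene.
  CH(NHCOCH3): pendant –NHC(=O)CH3: N bonded to a carbonyl → amide (not amine).
  CH=CH2: C=C double bond → alkene.

aldehyde, alkene, alkyl halide, amide, amine, arene, carboxylic acid, ketone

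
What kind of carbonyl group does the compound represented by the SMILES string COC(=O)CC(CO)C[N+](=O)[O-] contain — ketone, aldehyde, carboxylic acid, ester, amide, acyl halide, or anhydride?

The carbonyl is in the CH3OOC segment: CH3O–C(=O)–: carbonyl C bonded to C and to –OCH3 → ester (not ketone + ether).

ester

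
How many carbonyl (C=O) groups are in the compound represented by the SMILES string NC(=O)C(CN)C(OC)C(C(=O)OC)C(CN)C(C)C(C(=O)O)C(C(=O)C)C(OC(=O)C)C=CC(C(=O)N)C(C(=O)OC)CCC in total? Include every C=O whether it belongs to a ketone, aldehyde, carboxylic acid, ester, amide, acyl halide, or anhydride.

H2NCO: amide, 1 C=O (running total 1).
CH(COOCH3): ester, 1 C=O (running total 2).
CH(COOH): carboxylic acid, 1 C=O (running total 3).
CH(COCH3): ketone, 1 C=O (running total 4).
CH(OCOCH3): ester, 1 C=O (running total 5).
CH(CONH2): amide, 1 C=O (running total 6).
CH(COOCH3): ester, 1 C=O (running total 7).

7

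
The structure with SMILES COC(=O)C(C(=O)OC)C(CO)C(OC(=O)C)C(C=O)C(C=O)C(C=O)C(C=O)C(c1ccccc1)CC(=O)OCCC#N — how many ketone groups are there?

0

Reading the structure from left to right:
  CH3OOC: CH3O–C(=O)–: carbonyl C bonded to C and to –OCH3 → ester (not ketone + ether).
  CH(COOCH3): pendant –COOCH3: carbonyl C bonded to C and –OCH3 → ester.
  CH(CH2OH): pendant –CH2OH on an sp³ backbone C → alcohol.
  CH(OCOCH3): pendant –OC(=O)CH3: an acyloxy group → ester.
  CH(CHO): pendant –CHO: carbonyl C bonded to C and H → aldehyde.
  CH(CHO): pendant –CHO: carbonyl C bonded to C and H → aldehyde.
  CH(CHO): pendant –CHO: carbonyl C bonded to C and H → aldehyde.
  CH(CHO): pendant –CHO: carbonyl C bonded to C and H → aldehyde.
  CH(C6H5): pendant –C6H5: benzene ring → arene.
  CH2COOCH2: –C(=O)–O–C with C on the carbonyl side → ester.
  CN: –C≡N: carbon triple-bonded to nitrogen → nitrile.
No segment is a ketone: CH3OOC is ester, not ketone; CH(COOCH3) is ester, not ketone; CH(OCOCH3) is ester, not ketone. → 0.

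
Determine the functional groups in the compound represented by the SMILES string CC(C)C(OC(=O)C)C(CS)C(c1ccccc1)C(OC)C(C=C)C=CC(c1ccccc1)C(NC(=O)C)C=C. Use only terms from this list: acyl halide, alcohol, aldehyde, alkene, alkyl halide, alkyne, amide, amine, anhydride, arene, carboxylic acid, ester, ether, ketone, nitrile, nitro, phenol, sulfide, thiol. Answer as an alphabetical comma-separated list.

pendant –OC(=O)CH3: an acyloxy group → ester.
pendant –CH2SH → thiol.
pendant –C6H5: benzene ring → arene.
pendant –OCH3: C–O–C with sp³ C, no adjacent C=O → ether.
pendant –CH=CH2: C=C double bond → alkene.
C=C double bond → alkene.
pendant –C6H5: benzene ring → arene.
pendant –NHC(=O)CH3: N bonded to a carbonyl → amide (not amine).
C=C double bond → alkene.

alkene, amide, arene, ester, ether, thiol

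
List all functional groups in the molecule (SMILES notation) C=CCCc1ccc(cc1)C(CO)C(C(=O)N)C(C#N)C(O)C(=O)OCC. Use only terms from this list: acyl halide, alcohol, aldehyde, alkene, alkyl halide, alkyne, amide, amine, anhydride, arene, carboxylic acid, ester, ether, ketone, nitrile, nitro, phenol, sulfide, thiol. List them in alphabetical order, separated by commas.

alcohol, alkene, amide, arene, ester, nitrile

C=C double bond → alkene.
para-disubstituted benzene ring → arene.
pendant –CH2OH on an sp³ backbone C → alcohol.
pendant –CONH2: carbonyl C bonded to C and N → amide.
pendant –C≡N: nitrile.
–OH on an sp³ carbon → alcohol (secondary).
–C(=O)OCH2CH3: carbonyl C bonded to C and to –OEt → ester.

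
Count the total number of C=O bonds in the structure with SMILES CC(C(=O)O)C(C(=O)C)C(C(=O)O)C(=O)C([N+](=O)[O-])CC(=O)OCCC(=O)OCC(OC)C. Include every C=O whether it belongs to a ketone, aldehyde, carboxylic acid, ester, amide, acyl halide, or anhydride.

6

CH(COOH): carboxylic acid, 1 C=O (running total 1).
CH(COCH3): ketone, 1 C=O (running total 2).
CH(COOH): carboxylic acid, 1 C=O (running total 3).
CO: ketone, 1 C=O (running total 4).
CH2COOCH2: ester, 1 C=O (running total 5).
CH2COOCH2: ester, 1 C=O (running total 6).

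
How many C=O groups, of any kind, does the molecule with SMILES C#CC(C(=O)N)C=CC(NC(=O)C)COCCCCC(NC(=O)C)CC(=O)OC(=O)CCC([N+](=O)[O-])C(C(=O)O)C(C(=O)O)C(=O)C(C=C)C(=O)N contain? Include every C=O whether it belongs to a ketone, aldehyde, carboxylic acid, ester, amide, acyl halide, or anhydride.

9

CH(CONH2): amide, 1 C=O (running total 1).
CH(NHCOCH3): amide, 1 C=O (running total 2).
CH(NHCOCH3): amide, 1 C=O (running total 3).
CH2CO-O-COCH2: anhydride, 2 C=O (running total 5).
CH(COOH): carboxylic acid, 1 C=O (running total 6).
CH(COOH): carboxylic acid, 1 C=O (running total 7).
CO: ketone, 1 C=O (running total 8).
CONH2: amide, 1 C=O (running total 9).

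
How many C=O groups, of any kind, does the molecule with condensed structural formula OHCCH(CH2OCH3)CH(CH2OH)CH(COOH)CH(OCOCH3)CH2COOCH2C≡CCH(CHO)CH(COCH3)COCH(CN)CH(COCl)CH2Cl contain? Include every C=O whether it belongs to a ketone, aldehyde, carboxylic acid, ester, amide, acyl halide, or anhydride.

OHC: aldehyde, 1 C=O (running total 1).
CH(COOH): carboxylic acid, 1 C=O (running total 2).
CH(OCOCH3): ester, 1 C=O (running total 3).
CH2COOCH2: ester, 1 C=O (running total 4).
CH(CHO): aldehyde, 1 C=O (running total 5).
CH(COCH3): ketone, 1 C=O (running total 6).
CO: ketone, 1 C=O (running total 7).
CH(COCl): acyl halide, 1 C=O (running total 8).

8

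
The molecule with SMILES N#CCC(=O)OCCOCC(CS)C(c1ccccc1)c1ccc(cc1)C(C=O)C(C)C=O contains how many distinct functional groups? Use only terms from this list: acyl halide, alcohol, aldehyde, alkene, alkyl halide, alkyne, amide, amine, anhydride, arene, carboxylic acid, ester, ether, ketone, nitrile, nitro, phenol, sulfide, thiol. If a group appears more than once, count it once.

N≡C–: carbon triple-bonded to nitrogen → nitrile.
–C(=O)–O–C with C on the carbonyl side → ester.
C–O–C with sp³ carbons on both sides and no adjacent C=O → ether.
pendant –CH2SH → thiol.
pendant –C6H5: benzene ring → arene.
para-disubstituted benzene ring → arene.
pendant –CHO: carbonyl C bonded to C and H → aldehyde.
terminal –CHO: carbonyl C bonded to H and C → aldehyde.
Distinct types present: aldehyde, arene, ester, ether, nitrile, thiol.

6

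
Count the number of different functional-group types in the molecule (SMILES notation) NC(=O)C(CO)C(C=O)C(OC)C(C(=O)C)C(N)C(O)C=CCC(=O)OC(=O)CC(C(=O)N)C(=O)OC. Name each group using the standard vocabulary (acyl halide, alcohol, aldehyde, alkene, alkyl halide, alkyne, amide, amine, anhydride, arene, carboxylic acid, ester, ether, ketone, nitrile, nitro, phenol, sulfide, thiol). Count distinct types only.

9

Working along the chain:
  H2NCO: –C(=O)NH2: carbonyl C bonded to C and to N → amide (the N is not a separate amine).
  CH(CH2OH): pendant –CH2OH on an sp³ backbone C → alcohol.
  CH(CHO): pendant –CHO: carbonyl C bonded to C and H → aldehyde.
  CH(OCH3): pendant –OCH3: C–O–C with sp³ C, no adjacent C=O → ether.
  CH(COCH3): pendant –COCH3: carbonyl C bonded to two carbons → ketone.
  CH(NH2): –NH2 on an sp³ carbon with no adjacent C=O → amine.
  CH(OH): –OH on an sp³ carbon → alcohol (secondary).
  CH=CH: C=C double bond → alkene.
  CH2CO-O-COCH2: two acyl groups sharing one oxygen, –C(=O)–O–C(=O)– → anhydride.
  CH(CONH2): pendant –CONH2: carbonyl C bonded to C and N → amide.
  COOCH3: –C(=O)OCH3: carbonyl C bonded to C and to –OCH3 → ester (not ketone + ether).
Distinct types present: alcohol, aldehyde, alkene, amide, amine, anhydride, ester, ether, ketone.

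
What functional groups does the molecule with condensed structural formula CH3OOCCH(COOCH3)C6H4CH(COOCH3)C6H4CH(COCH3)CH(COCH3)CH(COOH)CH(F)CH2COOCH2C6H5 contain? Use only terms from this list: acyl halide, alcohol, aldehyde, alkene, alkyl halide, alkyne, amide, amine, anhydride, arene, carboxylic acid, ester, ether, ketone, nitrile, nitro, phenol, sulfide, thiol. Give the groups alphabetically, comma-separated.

alkyl halide, arene, carboxylic acid, ester, ketone

Reading the structure from left to right:
  CH3OOC: CH3O–C(=O)–: carbonyl C bonded to C and to –OCH3 → ester (not ketone + ether).
  CH(COOCH3): pendant –COOCH3: carbonyl C bonded to C and –OCH3 → ester.
  C6H4: para-disubstituted benzene ring → arene.
  CH(COOCH3): pendant –COOCH3: carbonyl C bonded to C and –OCH3 → ester.
  C6H4: para-disubstituted benzene ring → arene.
  CH(COCH3): pendant –COCH3: carbonyl C bonded to two carbons → ketone.
  CH(COCH3): pendant –COCH3: carbonyl C bonded to two carbons → ketone.
  CH(COOH): pendant –COOH: carbonyl C bonded to C and –OH → carboxylic acid.
  CH(F): halogen on an sp³ carbon → alkyl halide.
  CH2COOCH2: –C(=O)–O–C with C on the carbonyl side → ester.
  C6H5: –C6H5 phenyl ring → arene.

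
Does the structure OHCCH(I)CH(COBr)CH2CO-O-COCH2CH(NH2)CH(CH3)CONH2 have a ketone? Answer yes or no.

no

Reading the structure from left to right:
  OHC: terminal –CHO: carbonyl C bonded to H and C → aldehyde.
  CH(I): halogen on an sp³ carbon → alkyl halide.
  CH(COBr): pendant –C(=O)X: carbonyl C bonded to C and halogen → acyl halide.
  CH2CO-O-COCH2: two acyl groups sharing one oxygen, –C(=O)–O–C(=O)– → anhydride.
  CH(NH2): –NH2 on an sp³ carbon with no adjacent C=O → amine.
  CONH2: –C(=O)NH2: carbonyl C bonded to C and to N → amide (the N is not a separate amine).
In CONH2, the C=O is bonded to nitrogen, which defines an amide, not a ketone. In OHC, the carbonyl carbon carries an H, so it is an aldehyde, not a ketone. In CH(COBr), the C=O is bonded to a halogen, which defines an acyl halide, not a ketone. In CH2CO-O-COCH2, the two C=O groups share a bridging oxygen, which is an anhydride linkage, not a ketone.
The groups actually present are: acyl halide, aldehyde, alkyl halide, amide, amine, anhydride.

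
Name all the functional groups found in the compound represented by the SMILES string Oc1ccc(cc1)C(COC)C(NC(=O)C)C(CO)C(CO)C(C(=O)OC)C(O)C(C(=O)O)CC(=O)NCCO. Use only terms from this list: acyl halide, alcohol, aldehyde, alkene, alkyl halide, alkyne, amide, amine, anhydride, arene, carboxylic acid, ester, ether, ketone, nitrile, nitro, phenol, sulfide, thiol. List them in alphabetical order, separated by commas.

Reading the structure from left to right:
  HOC6H4: –OH attached directly to an aromatic ring → phenol (not alcohol); the ring itself is an arene.
  CH(CH2OCH3): pendant –CH2OCH3: C–O–C linkage → ether.
  CH(NHCOCH3): pendant –NHC(=O)CH3: N bonded to a carbonyl → amide (not amine).
  CH(CH2OH): pendant –CH2OH on an sp³ backbone C → alcohol.
  CH(CH2OH): pendant –CH2OH on an sp³ backbone C → alcohol.
  CH(COOCH3): pendant –COOCH3: carbonyl C bonded to C and –OCH3 → ester.
  CH(OH): –OH on an sp³ carbon → alcohol (secondary).
  CH(COOH): pendant –COOH: carbonyl C bonded to C and –OH → carboxylic acid.
  CH2CONHCH2: –C(=O)–N– linkage → amide (the N is not an amine).
  CH2OH: –OH on an sp³ carbon → alcohol.

alcohol, amide, arene, carboxylic acid, ester, ether, phenol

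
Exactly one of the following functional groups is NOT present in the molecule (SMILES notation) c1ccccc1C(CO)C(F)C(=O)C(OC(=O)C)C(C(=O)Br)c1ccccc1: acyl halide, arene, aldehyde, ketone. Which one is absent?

ketone: present (CO — –C(=O)– with carbon on both sides → ketone).
acyl halide: present (CH(COBr) — pendant –C(=O)X: carbonyl C bonded to C and halogen → acyl halide).
arene: present (C6H5 — C6H5– phenyl ring → arene).
aldehyde: absent. In CO, the carbonyl carbon is bonded to two carbons, so it is a ketone, not an aldehyde.

aldehyde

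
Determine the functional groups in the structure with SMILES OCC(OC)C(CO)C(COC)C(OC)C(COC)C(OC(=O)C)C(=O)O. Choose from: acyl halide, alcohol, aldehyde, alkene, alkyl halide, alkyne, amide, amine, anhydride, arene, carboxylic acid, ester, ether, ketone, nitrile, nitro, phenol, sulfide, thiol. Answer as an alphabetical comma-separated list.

Reading the structure from left to right:
  HOCH2: HO– on an sp³ carbon → alcohol.
  CH(OCH3): pendant –OCH3: C–O–C with sp³ C, no adjacent C=O → ether.
  CH(CH2OH): pendant –CH2OH on an sp³ backbone C → alcohol.
  CH(CH2OCH3): pendant –CH2OCH3: C–O–C linkage → ether.
  CH(OCH3): pendant –OCH3: C–O–C with sp³ C, no adjacent C=O → ether.
  CH(CH2OCH3): pendant –CH2OCH3: C–O–C linkage → ether.
  CH(OCOCH3): pendant –OC(=O)CH3: an acyloxy group → ester.
  COOH: –COOH: carbonyl C bonded to –OH and C → carboxylic acid (the –OH is not a separate alcohol).

alcohol, carboxylic acid, ester, ether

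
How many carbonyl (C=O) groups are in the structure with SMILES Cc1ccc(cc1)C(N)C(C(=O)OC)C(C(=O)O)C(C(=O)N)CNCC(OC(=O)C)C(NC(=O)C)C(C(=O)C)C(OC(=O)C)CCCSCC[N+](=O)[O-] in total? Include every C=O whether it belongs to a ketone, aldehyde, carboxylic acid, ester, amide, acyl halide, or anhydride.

CH(COOCH3): ester, 1 C=O (running total 1).
CH(COOH): carboxylic acid, 1 C=O (running total 2).
CH(CONH2): amide, 1 C=O (running total 3).
CH(OCOCH3): ester, 1 C=O (running total 4).
CH(NHCOCH3): amide, 1 C=O (running total 5).
CH(COCH3): ketone, 1 C=O (running total 6).
CH(OCOCH3): ester, 1 C=O (running total 7).

7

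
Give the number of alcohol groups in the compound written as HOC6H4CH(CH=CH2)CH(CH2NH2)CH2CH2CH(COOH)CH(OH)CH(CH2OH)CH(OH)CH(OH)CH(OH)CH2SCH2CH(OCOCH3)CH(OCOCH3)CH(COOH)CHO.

–OH attached directly to an aromatic ring → phenol (not alcohol); the ring itself is an arene.
pendant –CH=CH2: C=C double bond → alkene.
pendant –CH2NH2: N on sp³ C, no adjacent C=O → amine.
pendant –COOH: carbonyl C bonded to C and –OH → carboxylic acid.
–OH on an sp³ carbon → alcohol (secondary).
pendant –CH2OH on an sp³ backbone C → alcohol.
–OH on an sp³ carbon → alcohol (secondary).
–OH on an sp³ carbon → alcohol (secondary).
–OH on an sp³ carbon → alcohol (secondary).
C–S–C linkage → sulfide (thioether).
pendant –OC(=O)CH3: an acyloxy group → ester.
pendant –OC(=O)CH3: an acyloxy group → ester.
pendant –COOH: carbonyl C bonded to C and –OH → carboxylic acid.
terminal –CHO: carbonyl C bonded to H and C → aldehyde.
Alcohol appears at: CH(OH), CH(CH2OH), CH(OH), CH(OH), CH(OH) → 5.

5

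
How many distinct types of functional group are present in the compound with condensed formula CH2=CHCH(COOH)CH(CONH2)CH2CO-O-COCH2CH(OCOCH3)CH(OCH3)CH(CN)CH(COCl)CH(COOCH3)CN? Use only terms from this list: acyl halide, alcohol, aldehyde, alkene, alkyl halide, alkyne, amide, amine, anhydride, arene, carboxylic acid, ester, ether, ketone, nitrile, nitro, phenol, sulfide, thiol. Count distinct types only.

8

C=C double bond → alkene.
pendant –COOH: carbonyl C bonded to C and –OH → carboxylic acid.
pendant –CONH2: carbonyl C bonded to C and N → amide.
two acyl groups sharing one oxygen, –C(=O)–O–C(=O)– → anhydride.
pendant –OC(=O)CH3: an acyloxy group → ester.
pendant –OCH3: C–O–C with sp³ C, no adjacent C=O → ether.
pendant –C≡N: nitrile.
pendant –C(=O)X: carbonyl C bonded to C and halogen → acyl halide.
pendant –COOCH3: carbonyl C bonded to C and –OCH3 → ester.
–C≡N: carbon triple-bonded to nitrogen → nitrile.
Distinct types present: acyl halide, alkene, amide, anhydride, carboxylic acid, ester, ether, nitrile.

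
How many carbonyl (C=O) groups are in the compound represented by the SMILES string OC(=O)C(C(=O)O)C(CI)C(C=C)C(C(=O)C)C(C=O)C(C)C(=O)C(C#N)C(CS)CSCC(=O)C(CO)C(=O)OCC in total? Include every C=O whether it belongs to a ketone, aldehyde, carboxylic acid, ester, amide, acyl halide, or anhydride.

7

HOOC: carboxylic acid, 1 C=O (running total 1).
CH(COOH): carboxylic acid, 1 C=O (running total 2).
CH(COCH3): ketone, 1 C=O (running total 3).
CH(CHO): aldehyde, 1 C=O (running total 4).
CO: ketone, 1 C=O (running total 5).
CO: ketone, 1 C=O (running total 6).
COOCH2CH3: ester, 1 C=O (running total 7).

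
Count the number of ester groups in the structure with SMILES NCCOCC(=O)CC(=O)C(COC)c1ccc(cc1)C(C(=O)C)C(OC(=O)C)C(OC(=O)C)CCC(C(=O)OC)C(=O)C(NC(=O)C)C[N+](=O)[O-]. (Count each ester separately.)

3

Reading the structure from left to right:
  H2NCH2: –NH2 on an sp³ carbon with no adjacent C=O → amine.
  CH2OCH2: C–O–C with sp³ carbons on both sides and no adjacent C=O → ether.
  CO: –C(=O)– with carbon on both sides → ketone.
  CO: –C(=O)– with carbon on both sides → ketone.
  CH(CH2OCH3): pendant –CH2OCH3: C–O–C linkage → ether.
  C6H4: para-disubstituted benzene ring → arene.
  CH(COCH3): pendant –COCH3: carbonyl C bonded to two carbons → ketone.
  CH(OCOCH3): pendant –OC(=O)CH3: an acyloxy group → ester.
  CH(OCOCH3): pendant –OC(=O)CH3: an acyloxy group → ester.
  CH(COOCH3): pendant –COOCH3: carbonyl C bonded to C and –OCH3 → ester.
  CO: –C(=O)– with carbon on both sides → ketone.
  CH(NHCOCH3): pendant –NHC(=O)CH3: N bonded to a carbonyl → amide (not amine).
  CH2NO2: –NO2 on carbon → nitro group.
Ester appears at: CH(OCOCH3), CH(OCOCH3), CH(COOCH3) → 3.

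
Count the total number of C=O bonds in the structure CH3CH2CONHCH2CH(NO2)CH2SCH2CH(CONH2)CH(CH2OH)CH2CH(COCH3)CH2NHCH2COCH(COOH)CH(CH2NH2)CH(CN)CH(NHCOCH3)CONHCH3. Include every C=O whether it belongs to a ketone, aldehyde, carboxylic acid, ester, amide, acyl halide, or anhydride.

CH2CONHCH2: amide, 1 C=O (running total 1).
CH(CONH2): amide, 1 C=O (running total 2).
CH(COCH3): ketone, 1 C=O (running total 3).
CO: ketone, 1 C=O (running total 4).
CH(COOH): carboxylic acid, 1 C=O (running total 5).
CH(NHCOCH3): amide, 1 C=O (running total 6).
CONHCH3: amide, 1 C=O (running total 7).

7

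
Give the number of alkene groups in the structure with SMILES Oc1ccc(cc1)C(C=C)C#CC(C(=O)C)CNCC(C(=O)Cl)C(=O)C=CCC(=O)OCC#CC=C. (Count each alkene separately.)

–OH attached directly to an aromatic ring → phenol (not alcohol); the ring itself is an arene.
pendant –CH=CH2: C=C double bond → alkene.
C≡C triple bond → alkyne.
pendant –COCH3: carbonyl C bonded to two carbons → ketone.
C–N–C with sp³ carbons and no adjacent C=O → amine (secondary).
pendant –C(=O)X: carbonyl C bonded to C and halogen → acyl halide.
–C(=O)– with carbon on both sides → ketone.
C=C double bond → alkene.
–C(=O)–O–C with C on the carbonyl side → ester.
C≡C triple bond → alkyne.
C=C double bond → alkene.
Alkene appears at: CH(CH=CH2), CH=CH, CH=CH2 → 3.

3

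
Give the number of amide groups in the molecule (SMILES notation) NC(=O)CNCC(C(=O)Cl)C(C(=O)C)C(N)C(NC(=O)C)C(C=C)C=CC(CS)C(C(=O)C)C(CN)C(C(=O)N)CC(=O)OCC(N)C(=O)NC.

4

–C(=O)NH2: carbonyl C bonded to C and to N → amide (the N is not a separate amine).
C–N–C with sp³ carbons and no adjacent C=O → amine (secondary).
pendant –C(=O)X: carbonyl C bonded to C and halogen → acyl halide.
pendant –COCH3: carbonyl C bonded to two carbons → ketone.
–NH2 on an sp³ carbon with no adjacent C=O → amine.
pendant –NHC(=O)CH3: N bonded to a carbonyl → amide (not amine).
pendant –CH=CH2: C=C double bond → alkene.
C=C double bond → alkene.
pendant –CH2SH → thiol.
pendant –COCH3: carbonyl C bonded to two carbons → ketone.
pendant –CH2NH2: N on sp³ C, no adjacent C=O → amine.
pendant –CONH2: carbonyl C bonded to C and N → amide.
–C(=O)–O–C with C on the carbonyl side → ester.
–NH2 on an sp³ carbon with no adjacent C=O → amine.
–C(=O)NHCH3: carbonyl C bonded to C and to N → amide (the N is not an amine).
Amide appears at: H2NCO, CH(NHCOCH3), CH(CONH2), CONHCH3 → 4.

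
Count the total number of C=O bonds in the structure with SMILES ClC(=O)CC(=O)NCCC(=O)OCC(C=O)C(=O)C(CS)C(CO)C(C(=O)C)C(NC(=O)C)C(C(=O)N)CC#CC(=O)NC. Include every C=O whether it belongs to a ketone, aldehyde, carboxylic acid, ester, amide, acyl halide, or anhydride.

9

ClCO: acyl halide, 1 C=O (running total 1).
CH2CONHCH2: amide, 1 C=O (running total 2).
CH2COOCH2: ester, 1 C=O (running total 3).
CH(CHO): aldehyde, 1 C=O (running total 4).
CO: ketone, 1 C=O (running total 5).
CH(COCH3): ketone, 1 C=O (running total 6).
CH(NHCOCH3): amide, 1 C=O (running total 7).
CH(CONH2): amide, 1 C=O (running total 8).
CONHCH3: amide, 1 C=O (running total 9).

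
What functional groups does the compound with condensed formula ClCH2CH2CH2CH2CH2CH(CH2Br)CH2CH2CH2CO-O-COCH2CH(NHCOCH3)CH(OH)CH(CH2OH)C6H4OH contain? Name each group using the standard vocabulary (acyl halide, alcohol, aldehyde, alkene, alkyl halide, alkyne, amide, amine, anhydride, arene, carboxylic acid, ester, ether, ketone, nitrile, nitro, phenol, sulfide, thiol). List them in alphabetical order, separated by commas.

alcohol, alkyl halide, amide, anhydride, arene, phenol

Taking each segment in turn:
  ClCH2: halogen on an sp³ carbon → alkyl halide.
  CH(CH2Br): pendant –CH2X: halogen on sp³ carbon → alkyl halide.
  CH2CO-O-COCH2: two acyl groups sharing one oxygen, –C(=O)–O–C(=O)– → anhydride.
  CH(NHCOCH3): pendant –NHC(=O)CH3: N bonded to a carbonyl → amide (not amine).
  CH(OH): –OH on an sp³ carbon → alcohol (secondary).
  CH(CH2OH): pendant –CH2OH on an sp³ backbone C → alcohol.
  C6H4OH: –OH attached directly to an aromatic ring → phenol (not alcohol); the ring itself is an arene.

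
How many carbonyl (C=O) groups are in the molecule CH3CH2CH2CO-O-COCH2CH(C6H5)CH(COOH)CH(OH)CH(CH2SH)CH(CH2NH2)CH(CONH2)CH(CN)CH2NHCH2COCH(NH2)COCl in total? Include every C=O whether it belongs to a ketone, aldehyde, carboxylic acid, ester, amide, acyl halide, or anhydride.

CH2CO-O-COCH2: anhydride, 2 C=O (running total 2).
CH(COOH): carboxylic acid, 1 C=O (running total 3).
CH(CONH2): amide, 1 C=O (running total 4).
CO: ketone, 1 C=O (running total 5).
COCl: acyl halide, 1 C=O (running total 6).

6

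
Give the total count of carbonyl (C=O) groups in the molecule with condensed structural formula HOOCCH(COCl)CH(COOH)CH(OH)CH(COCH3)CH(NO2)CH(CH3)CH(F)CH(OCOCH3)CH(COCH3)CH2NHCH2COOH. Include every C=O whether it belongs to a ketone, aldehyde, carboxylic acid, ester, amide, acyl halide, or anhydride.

HOOC: carboxylic acid, 1 C=O (running total 1).
CH(COCl): acyl halide, 1 C=O (running total 2).
CH(COOH): carboxylic acid, 1 C=O (running total 3).
CH(COCH3): ketone, 1 C=O (running total 4).
CH(OCOCH3): ester, 1 C=O (running total 5).
CH(COCH3): ketone, 1 C=O (running total 6).
COOH: carboxylic acid, 1 C=O (running total 7).

7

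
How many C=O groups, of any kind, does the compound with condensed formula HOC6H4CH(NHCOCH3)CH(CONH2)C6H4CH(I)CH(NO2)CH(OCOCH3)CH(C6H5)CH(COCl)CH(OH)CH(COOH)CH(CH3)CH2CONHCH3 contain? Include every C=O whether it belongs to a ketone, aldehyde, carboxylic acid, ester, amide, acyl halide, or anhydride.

CH(NHCOCH3): amide, 1 C=O (running total 1).
CH(CONH2): amide, 1 C=O (running total 2).
CH(OCOCH3): ester, 1 C=O (running total 3).
CH(COCl): acyl halide, 1 C=O (running total 4).
CH(COOH): carboxylic acid, 1 C=O (running total 5).
CONHCH3: amide, 1 C=O (running total 6).

6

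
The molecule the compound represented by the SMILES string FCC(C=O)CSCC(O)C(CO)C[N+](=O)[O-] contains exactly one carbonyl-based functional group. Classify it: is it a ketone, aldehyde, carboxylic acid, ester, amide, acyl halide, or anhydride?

aldehyde

The carbonyl is in the CH(CHO) segment: pendant –CHO: carbonyl C bonded to C and H → aldehyde.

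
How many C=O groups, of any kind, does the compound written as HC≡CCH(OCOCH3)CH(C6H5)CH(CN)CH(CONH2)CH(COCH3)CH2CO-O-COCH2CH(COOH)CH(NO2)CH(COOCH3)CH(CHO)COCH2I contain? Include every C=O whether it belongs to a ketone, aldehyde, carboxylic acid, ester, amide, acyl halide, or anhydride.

9

CH(OCOCH3): ester, 1 C=O (running total 1).
CH(CONH2): amide, 1 C=O (running total 2).
CH(COCH3): ketone, 1 C=O (running total 3).
CH2CO-O-COCH2: anhydride, 2 C=O (running total 5).
CH(COOH): carboxylic acid, 1 C=O (running total 6).
CH(COOCH3): ester, 1 C=O (running total 7).
CH(CHO): aldehyde, 1 C=O (running total 8).
CO: ketone, 1 C=O (running total 9).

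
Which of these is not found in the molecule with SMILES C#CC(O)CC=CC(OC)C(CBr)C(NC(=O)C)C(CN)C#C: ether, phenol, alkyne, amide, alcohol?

phenol

ether: present (CH(OCH3) — pendant –OCH3: C–O–C with sp³ C, no adjacent C=O → ether).
alkyne: present (HC≡C — C≡C triple bond → alkyne).
amide: present (CH(NHCOCH3) — pendant –NHC(=O)CH3: N bonded to a carbonyl → amide (not amine)).
alcohol: present (CH(OH) — –OH on an sp³ carbon → alcohol (secondary)).
phenol: absent. In CH(OH), the –OH is on an sp³ carbon, not on an aromatic ring, so it is an alcohol.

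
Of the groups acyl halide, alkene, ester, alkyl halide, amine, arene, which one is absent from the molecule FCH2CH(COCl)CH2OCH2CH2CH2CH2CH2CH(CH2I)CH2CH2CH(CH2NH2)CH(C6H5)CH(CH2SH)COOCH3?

alkene

alkyl halide: present (FCH2 — halogen on an sp³ carbon → alkyl halide).
arene: present (CH(C6H5) — pendant –C6H5: benzene ring → arene).
amine: present (CH(CH2NH2) — pendant –CH2NH2: N on sp³ C, no adjacent C=O → amine).
acyl halide: present (CH(COCl) — pendant –C(=O)X: carbonyl C bonded to C and halogen → acyl halide).
ester: present (COOCH3 — –C(=O)OCH3: carbonyl C bonded to C and to –OCH3 → ester (not ketone + ether)).
alkene: absent. In CH(C6H5), the C=C units are part of an aromatic ring, which is an arene, not an isolated alkene.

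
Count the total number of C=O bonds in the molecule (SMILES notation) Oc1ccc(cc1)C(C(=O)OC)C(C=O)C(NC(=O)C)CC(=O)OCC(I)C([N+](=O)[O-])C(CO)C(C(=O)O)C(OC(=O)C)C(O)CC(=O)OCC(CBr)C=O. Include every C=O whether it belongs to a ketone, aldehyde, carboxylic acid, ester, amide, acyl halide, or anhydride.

CH(COOCH3): ester, 1 C=O (running total 1).
CH(CHO): aldehyde, 1 C=O (running total 2).
CH(NHCOCH3): amide, 1 C=O (running total 3).
CH2COOCH2: ester, 1 C=O (running total 4).
CH(COOH): carboxylic acid, 1 C=O (running total 5).
CH(OCOCH3): ester, 1 C=O (running total 6).
CH2COOCH2: ester, 1 C=O (running total 7).
CHO: aldehyde, 1 C=O (running total 8).

8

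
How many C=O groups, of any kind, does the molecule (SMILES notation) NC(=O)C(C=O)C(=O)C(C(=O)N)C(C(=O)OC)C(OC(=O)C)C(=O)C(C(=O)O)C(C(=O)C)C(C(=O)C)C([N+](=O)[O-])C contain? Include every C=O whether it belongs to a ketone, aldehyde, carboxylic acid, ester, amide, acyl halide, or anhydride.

H2NCO: amide, 1 C=O (running total 1).
CH(CHO): aldehyde, 1 C=O (running total 2).
CO: ketone, 1 C=O (running total 3).
CH(CONH2): amide, 1 C=O (running total 4).
CH(COOCH3): ester, 1 C=O (running total 5).
CH(OCOCH3): ester, 1 C=O (running total 6).
CO: ketone, 1 C=O (running total 7).
CH(COOH): carboxylic acid, 1 C=O (running total 8).
CH(COCH3): ketone, 1 C=O (running total 9).
CH(COCH3): ketone, 1 C=O (running total 10).

10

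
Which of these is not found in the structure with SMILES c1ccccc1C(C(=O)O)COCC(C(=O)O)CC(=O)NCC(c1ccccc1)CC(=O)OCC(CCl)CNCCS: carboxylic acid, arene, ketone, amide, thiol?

ketone

amide: present (CH2CONHCH2 — –C(=O)–N– linkage → amide (the N is not an amine)).
arene: present (C6H5 — C6H5– phenyl ring → arene).
carboxylic acid: present (CH(COOH) — pendant –COOH: carbonyl C bonded to C and –OH → carboxylic acid).
thiol: present (CH2SH — –SH on an sp³ carbon → thiol).
ketone: absent. In CH2COOCH2, the C=O is bonded to an –O–C group, which defines an ester, not a ketone. In CH2CONHCH2, the C=O is bonded to nitrogen, which defines an amide, not a ketone. In CH(COOH), the C=O bears an –OH, making it a carboxylic acid rather than a ketone.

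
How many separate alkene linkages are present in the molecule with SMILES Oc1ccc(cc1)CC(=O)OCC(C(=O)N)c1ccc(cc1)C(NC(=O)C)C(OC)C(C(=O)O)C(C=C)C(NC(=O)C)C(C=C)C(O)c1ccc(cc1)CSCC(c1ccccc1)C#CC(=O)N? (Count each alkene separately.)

Working along the chain:
  HOC6H4: –OH attached directly to an aromatic ring → phenol (not alcohol); the ring itself is an arene.
  CH2COOCH2: –C(=O)–O–C with C on the carbonyl side → ester.
  CH(CONH2): pendant –CONH2: carbonyl C bonded to C and N → amide.
  C6H4: para-disubstituted benzene ring → arene.
  CH(NHCOCH3): pendant –NHC(=O)CH3: N bonded to a carbonyl → amide (not amine).
  CH(OCH3): pendant –OCH3: C–O–C with sp³ C, no adjacent C=O → ether.
  CH(COOH): pendant –COOH: carbonyl C bonded to C and –OH → carboxylic acid.
  CH(CH=CH2): pendant –CH=CH2: C=C double bond → alkene.
  CH(NHCOCH3): pendant –NHC(=O)CH3: N bonded to a carbonyl → amide (not amine).
  CH(CH=CH2): pendant –CH=CH2: C=C double bond → alkene.
  CH(OH): –OH on an sp³ carbon → alcohol (secondary).
  C6H4: para-disubstituted benzene ring → arene.
  CH2SCH2: C–S–C linkage → sulfide (thioether).
  CH(C6H5): pendant –C6H5: benzene ring → arene.
  C≡C: C≡C triple bond → alkyne.
  CONH2: –C(=O)NH2: carbonyl C bonded to C and to N → amide (the N is not a separate amine).
Alkene appears at: CH(CH=CH2), CH(CH=CH2) → 2.

2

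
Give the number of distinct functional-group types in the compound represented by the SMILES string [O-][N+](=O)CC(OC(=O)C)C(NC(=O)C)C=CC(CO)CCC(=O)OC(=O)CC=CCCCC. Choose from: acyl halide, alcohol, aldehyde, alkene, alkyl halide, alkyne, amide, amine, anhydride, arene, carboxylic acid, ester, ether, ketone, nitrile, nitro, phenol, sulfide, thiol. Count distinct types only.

–NO2 on carbon → nitro group.
pendant –OC(=O)CH3: an acyloxy group → ester.
pendant –NHC(=O)CH3: N bonded to a carbonyl → amide (not amine).
C=C double bond → alkene.
pendant –CH2OH on an sp³ backbone C → alcohol.
two acyl groups sharing one oxygen, –C(=O)–O–C(=O)– → anhydride.
C=C double bond → alkene.
Distinct types present: alcohol, alkene, amide, anhydride, ester, nitro.

6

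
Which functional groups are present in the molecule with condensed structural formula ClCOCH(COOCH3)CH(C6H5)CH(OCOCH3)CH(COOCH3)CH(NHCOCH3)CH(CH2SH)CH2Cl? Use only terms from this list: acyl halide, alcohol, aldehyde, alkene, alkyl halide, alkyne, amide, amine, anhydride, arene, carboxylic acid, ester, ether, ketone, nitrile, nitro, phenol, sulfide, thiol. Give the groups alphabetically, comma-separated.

Taking each segment in turn:
  ClCO: –C(=O)Cl: carbonyl C bonded to C and to a halogen → acyl halide (not alkyl halide).
  CH(COOCH3): pendant –COOCH3: carbonyl C bonded to C and –OCH3 → ester.
  CH(C6H5): pendant –C6H5: benzene ring → arene.
  CH(OCOCH3): pendant –OC(=O)CH3: an acyloxy group → ester.
  CH(COOCH3): pendant –COOCH3: carbonyl C bonded to C and –OCH3 → ester.
  CH(NHCOCH3): pendant –NHC(=O)CH3: N bonded to a carbonyl → amide (not amine).
  CH(CH2SH): pendant –CH2SH → thiol.
  CH2Cl: halogen on an sp³ carbon → alkyl halide.

acyl halide, alkyl halide, amide, arene, ester, thiol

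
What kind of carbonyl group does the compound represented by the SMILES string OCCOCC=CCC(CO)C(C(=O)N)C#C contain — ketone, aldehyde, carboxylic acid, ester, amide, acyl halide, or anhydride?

amide

The carbonyl is in the CH(CONH2) segment: pendant –CONH2: carbonyl C bonded to C and N → amide.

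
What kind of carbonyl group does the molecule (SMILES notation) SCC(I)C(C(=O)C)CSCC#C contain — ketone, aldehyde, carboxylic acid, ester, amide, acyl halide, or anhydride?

ketone

The carbonyl is in the CH(COCH3) segment: pendant –COCH3: carbonyl C bonded to two carbons → ketone.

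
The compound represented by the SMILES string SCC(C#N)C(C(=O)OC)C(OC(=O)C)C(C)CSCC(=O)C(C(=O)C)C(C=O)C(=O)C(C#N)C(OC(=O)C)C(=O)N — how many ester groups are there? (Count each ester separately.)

–SH on an sp³ carbon → thiol.
pendant –C≡N: nitrile.
pendant –COOCH3: carbonyl C bonded to C and –OCH3 → ester.
pendant –OC(=O)CH3: an acyloxy group → ester.
C–S–C linkage → sulfide (thioether).
–C(=O)– with carbon on both sides → ketone.
pendant –COCH3: carbonyl C bonded to two carbons → ketone.
pendant –CHO: carbonyl C bonded to C and H → aldehyde.
–C(=O)– with carbon on both sides → ketone.
pendant –C≡N: nitrile.
pendant –OC(=O)CH3: an acyloxy group → ester.
–C(=O)NH2: carbonyl C bonded to C and to N → amide (the N is not a separate amine).
Ester appears at: CH(COOCH3), CH(OCOCH3), CH(OCOCH3) → 3.

3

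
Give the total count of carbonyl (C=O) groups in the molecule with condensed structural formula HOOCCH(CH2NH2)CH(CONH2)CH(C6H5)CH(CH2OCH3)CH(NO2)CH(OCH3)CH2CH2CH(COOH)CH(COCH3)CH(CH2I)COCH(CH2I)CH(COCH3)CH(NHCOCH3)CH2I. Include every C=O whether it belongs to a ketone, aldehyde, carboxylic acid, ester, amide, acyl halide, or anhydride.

HOOC: carboxylic acid, 1 C=O (running total 1).
CH(CONH2): amide, 1 C=O (running total 2).
CH(COOH): carboxylic acid, 1 C=O (running total 3).
CH(COCH3): ketone, 1 C=O (running total 4).
CO: ketone, 1 C=O (running total 5).
CH(COCH3): ketone, 1 C=O (running total 6).
CH(NHCOCH3): amide, 1 C=O (running total 7).

7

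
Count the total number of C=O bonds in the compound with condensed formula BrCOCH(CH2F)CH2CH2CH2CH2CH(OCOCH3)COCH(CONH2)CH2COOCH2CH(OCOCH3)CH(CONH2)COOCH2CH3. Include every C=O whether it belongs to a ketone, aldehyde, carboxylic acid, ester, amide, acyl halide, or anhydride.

8

BrCO: acyl halide, 1 C=O (running total 1).
CH(OCOCH3): ester, 1 C=O (running total 2).
CO: ketone, 1 C=O (running total 3).
CH(CONH2): amide, 1 C=O (running total 4).
CH2COOCH2: ester, 1 C=O (running total 5).
CH(OCOCH3): ester, 1 C=O (running total 6).
CH(CONH2): amide, 1 C=O (running total 7).
COOCH2CH3: ester, 1 C=O (running total 8).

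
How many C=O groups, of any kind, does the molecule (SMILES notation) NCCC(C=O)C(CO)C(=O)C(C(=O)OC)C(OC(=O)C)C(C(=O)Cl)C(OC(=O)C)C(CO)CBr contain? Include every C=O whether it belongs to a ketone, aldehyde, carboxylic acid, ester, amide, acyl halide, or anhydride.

6

CH(CHO): aldehyde, 1 C=O (running total 1).
CO: ketone, 1 C=O (running total 2).
CH(COOCH3): ester, 1 C=O (running total 3).
CH(OCOCH3): ester, 1 C=O (running total 4).
CH(COCl): acyl halide, 1 C=O (running total 5).
CH(OCOCH3): ester, 1 C=O (running total 6).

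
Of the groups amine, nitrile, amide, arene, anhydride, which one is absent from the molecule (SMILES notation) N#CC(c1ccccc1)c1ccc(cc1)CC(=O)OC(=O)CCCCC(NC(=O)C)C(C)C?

arene: present (CH(C6H5) — pendant –C6H5: benzene ring → arene).
amide: present (CH(NHCOCH3) — pendant –NHC(=O)CH3: N bonded to a carbonyl → amide (not amine)).
nitrile: present (N≡C — N≡C–: carbon triple-bonded to nitrogen → nitrile).
anhydride: present (CH2CO-O-COCH2 — two acyl groups sharing one oxygen, –C(=O)–O–C(=O)– → anhydride).
amine: absent. In CH(NHCOCH3), the nitrogen is bonded directly to a carbonyl carbon, making it part of an amide, not a free amine.

amine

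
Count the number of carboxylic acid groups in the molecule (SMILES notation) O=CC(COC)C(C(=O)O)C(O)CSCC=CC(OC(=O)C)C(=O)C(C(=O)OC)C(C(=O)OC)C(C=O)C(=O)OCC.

1

terminal –CHO: carbonyl C bonded to H and C → aldehyde.
pendant –CH2OCH3: C–O–C linkage → ether.
pendant –COOH: carbonyl C bonded to C and –OH → carboxylic acid.
–OH on an sp³ carbon → alcohol (secondary).
C–S–C linkage → sulfide (thioether).
C=C double bond → alkene.
pendant –OC(=O)CH3: an acyloxy group → ester.
–C(=O)– with carbon on both sides → ketone.
pendant –COOCH3: carbonyl C bonded to C and –OCH3 → ester.
pendant –COOCH3: carbonyl C bonded to C and –OCH3 → ester.
pendant –CHO: carbonyl C bonded to C and H → aldehyde.
–C(=O)OCH2CH3: carbonyl C bonded to C and to –OEt → ester.
Carboxylic acid appears at: CH(COOH) → 1.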